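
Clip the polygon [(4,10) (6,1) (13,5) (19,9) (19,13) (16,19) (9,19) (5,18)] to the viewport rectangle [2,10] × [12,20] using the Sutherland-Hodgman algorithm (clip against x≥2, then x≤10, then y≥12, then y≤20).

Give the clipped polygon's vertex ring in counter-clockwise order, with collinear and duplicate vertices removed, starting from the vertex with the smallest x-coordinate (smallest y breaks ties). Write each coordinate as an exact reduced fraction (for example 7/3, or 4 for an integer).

Clipped polygon: [(17/4,12) (10,12) (10,19) (9,19) (5,18)]

1. After x ≥ 2: [(4,10) (6,1) (13,5) (19,9) (19,13) (16,19) (9,19) (5,18)]
2. After x ≤ 10: [(4,10) (6,1) (10,23/7) (10,19) (9,19) (5,18)]
3. After y ≥ 12: [(17/4,12) (10,12) (10,19) (9,19) (5,18)]
4. After y ≤ 20: [(17/4,12) (10,12) (10,19) (9,19) (5,18)]
5. Canonical ring: [(17/4,12) (10,12) (10,19) (9,19) (5,18)]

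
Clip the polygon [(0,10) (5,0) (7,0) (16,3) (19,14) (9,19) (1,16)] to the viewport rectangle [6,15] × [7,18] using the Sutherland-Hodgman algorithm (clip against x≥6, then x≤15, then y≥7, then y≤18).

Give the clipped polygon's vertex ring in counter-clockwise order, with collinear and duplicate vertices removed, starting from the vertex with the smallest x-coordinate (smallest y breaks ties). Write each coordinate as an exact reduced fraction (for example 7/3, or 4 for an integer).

1. After x ≥ 6: [(6,0) (7,0) (16,3) (19,14) (9,19) (6,143/8)]
2. After x ≤ 15: [(6,0) (7,0) (15,8/3) (15,16) (9,19) (6,143/8)]
3. After y ≥ 7: [(6,7) (15,7) (15,16) (9,19) (6,143/8)]
4. After y ≤ 18: [(6,7) (15,7) (15,16) (11,18) (19/3,18) (6,143/8)]
5. Canonical ring: [(6,7) (15,7) (15,16) (11,18) (19/3,18) (6,143/8)]

Clipped polygon: [(6,7) (15,7) (15,16) (11,18) (19/3,18) (6,143/8)]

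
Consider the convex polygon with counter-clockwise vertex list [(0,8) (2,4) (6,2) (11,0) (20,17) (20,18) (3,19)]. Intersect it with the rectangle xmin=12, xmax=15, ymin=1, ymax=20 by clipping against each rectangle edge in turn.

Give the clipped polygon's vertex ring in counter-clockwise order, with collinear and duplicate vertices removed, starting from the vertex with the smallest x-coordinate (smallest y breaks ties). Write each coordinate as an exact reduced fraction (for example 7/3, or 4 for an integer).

Clipped polygon: [(12,17/9) (15,68/9) (15,311/17) (12,314/17)]

1. After x ≥ 12: [(12,17/9) (20,17) (20,18) (12,314/17)]
2. After x ≤ 15: [(12,17/9) (15,68/9) (15,311/17) (12,314/17)]
3. After y ≥ 1: [(12,17/9) (15,68/9) (15,311/17) (12,314/17)]
4. After y ≤ 20: [(12,17/9) (15,68/9) (15,311/17) (12,314/17)]
5. Canonical ring: [(12,17/9) (15,68/9) (15,311/17) (12,314/17)]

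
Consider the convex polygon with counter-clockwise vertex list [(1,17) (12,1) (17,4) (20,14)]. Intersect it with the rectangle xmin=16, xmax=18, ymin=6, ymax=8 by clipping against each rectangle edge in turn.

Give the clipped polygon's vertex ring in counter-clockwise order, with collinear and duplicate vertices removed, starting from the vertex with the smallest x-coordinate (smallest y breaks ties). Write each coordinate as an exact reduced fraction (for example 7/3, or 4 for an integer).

1. After x ≥ 16: [(16,278/19) (16,17/5) (17,4) (20,14)]
2. After x ≤ 18: [(18,272/19) (16,278/19) (16,17/5) (17,4) (18,22/3)]
3. After y ≥ 6: [(18,272/19) (16,278/19) (16,6) (88/5,6) (18,22/3)]
4. After y ≤ 8: [(18,8) (16,8) (16,6) (88/5,6) (18,22/3)]
5. Canonical ring: [(16,6) (88/5,6) (18,22/3) (18,8) (16,8)]

Clipped polygon: [(16,6) (88/5,6) (18,22/3) (18,8) (16,8)]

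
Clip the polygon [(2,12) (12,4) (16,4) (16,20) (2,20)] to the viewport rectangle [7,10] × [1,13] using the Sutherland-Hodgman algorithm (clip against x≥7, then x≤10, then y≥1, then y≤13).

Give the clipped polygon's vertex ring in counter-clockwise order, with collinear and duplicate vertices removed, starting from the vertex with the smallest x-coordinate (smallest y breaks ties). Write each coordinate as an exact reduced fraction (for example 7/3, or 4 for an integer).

1. After x ≥ 7: [(7,8) (12,4) (16,4) (16,20) (7,20)]
2. After x ≤ 10: [(7,8) (10,28/5) (10,20) (7,20)]
3. After y ≥ 1: [(7,8) (10,28/5) (10,20) (7,20)]
4. After y ≤ 13: [(7,13) (7,8) (10,28/5) (10,13)]
5. Canonical ring: [(7,8) (10,28/5) (10,13) (7,13)]

Clipped polygon: [(7,8) (10,28/5) (10,13) (7,13)]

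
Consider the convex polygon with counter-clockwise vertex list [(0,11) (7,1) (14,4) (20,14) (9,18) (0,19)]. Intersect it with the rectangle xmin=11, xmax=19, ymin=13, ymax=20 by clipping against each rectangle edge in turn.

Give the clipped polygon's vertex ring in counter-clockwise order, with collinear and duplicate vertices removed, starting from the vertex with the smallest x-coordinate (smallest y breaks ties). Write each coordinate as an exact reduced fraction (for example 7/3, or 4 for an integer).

Clipped polygon: [(11,13) (19,13) (19,158/11) (11,190/11)]

1. After x ≥ 11: [(11,19/7) (14,4) (20,14) (11,190/11)]
2. After x ≤ 19: [(11,19/7) (14,4) (19,37/3) (19,158/11) (11,190/11)]
3. After y ≥ 13: [(11,13) (19,13) (19,158/11) (11,190/11)]
4. After y ≤ 20: [(11,13) (19,13) (19,158/11) (11,190/11)]
5. Canonical ring: [(11,13) (19,13) (19,158/11) (11,190/11)]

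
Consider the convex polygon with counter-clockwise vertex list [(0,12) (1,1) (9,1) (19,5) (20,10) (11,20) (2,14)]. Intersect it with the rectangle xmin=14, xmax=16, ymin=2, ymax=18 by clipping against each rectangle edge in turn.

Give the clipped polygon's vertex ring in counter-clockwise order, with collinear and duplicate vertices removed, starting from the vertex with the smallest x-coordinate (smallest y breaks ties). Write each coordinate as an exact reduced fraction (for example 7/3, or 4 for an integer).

Clipped polygon: [(14,3) (16,19/5) (16,130/9) (14,50/3)]

1. After x ≥ 14: [(14,3) (19,5) (20,10) (14,50/3)]
2. After x ≤ 16: [(14,3) (16,19/5) (16,130/9) (14,50/3)]
3. After y ≥ 2: [(14,3) (16,19/5) (16,130/9) (14,50/3)]
4. After y ≤ 18: [(14,3) (16,19/5) (16,130/9) (14,50/3)]
5. Canonical ring: [(14,3) (16,19/5) (16,130/9) (14,50/3)]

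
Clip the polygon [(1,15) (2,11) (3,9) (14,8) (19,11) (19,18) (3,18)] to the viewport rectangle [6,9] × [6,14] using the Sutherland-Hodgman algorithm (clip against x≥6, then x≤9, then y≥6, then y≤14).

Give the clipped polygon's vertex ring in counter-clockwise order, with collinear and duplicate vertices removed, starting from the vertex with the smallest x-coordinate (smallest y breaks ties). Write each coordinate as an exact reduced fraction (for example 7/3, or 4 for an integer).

1. After x ≥ 6: [(6,96/11) (14,8) (19,11) (19,18) (6,18)]
2. After x ≤ 9: [(6,96/11) (9,93/11) (9,18) (6,18)]
3. After y ≥ 6: [(6,96/11) (9,93/11) (9,18) (6,18)]
4. After y ≤ 14: [(6,14) (6,96/11) (9,93/11) (9,14)]
5. Canonical ring: [(6,96/11) (9,93/11) (9,14) (6,14)]

Clipped polygon: [(6,96/11) (9,93/11) (9,14) (6,14)]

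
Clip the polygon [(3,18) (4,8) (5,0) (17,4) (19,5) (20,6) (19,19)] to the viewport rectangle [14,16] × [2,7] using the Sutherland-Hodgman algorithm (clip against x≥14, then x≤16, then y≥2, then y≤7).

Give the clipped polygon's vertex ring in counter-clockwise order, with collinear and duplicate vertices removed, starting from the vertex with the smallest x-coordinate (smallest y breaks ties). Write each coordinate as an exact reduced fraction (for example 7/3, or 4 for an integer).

1. After x ≥ 14: [(14,299/16) (14,3) (17,4) (19,5) (20,6) (19,19)]
2. After x ≤ 16: [(16,301/16) (14,299/16) (14,3) (16,11/3)]
3. After y ≥ 2: [(16,301/16) (14,299/16) (14,3) (16,11/3)]
4. After y ≤ 7: [(16,7) (14,7) (14,3) (16,11/3)]
5. Canonical ring: [(14,3) (16,11/3) (16,7) (14,7)]

Clipped polygon: [(14,3) (16,11/3) (16,7) (14,7)]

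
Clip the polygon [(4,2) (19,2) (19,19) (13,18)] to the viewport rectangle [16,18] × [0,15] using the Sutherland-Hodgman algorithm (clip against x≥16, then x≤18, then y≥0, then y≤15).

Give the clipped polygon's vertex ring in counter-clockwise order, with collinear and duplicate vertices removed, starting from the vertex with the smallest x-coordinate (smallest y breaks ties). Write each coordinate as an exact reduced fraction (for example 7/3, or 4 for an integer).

Clipped polygon: [(16,2) (18,2) (18,15) (16,15)]

1. After x ≥ 16: [(16,2) (19,2) (19,19) (16,37/2)]
2. After x ≤ 18: [(16,2) (18,2) (18,113/6) (16,37/2)]
3. After y ≥ 0: [(16,2) (18,2) (18,113/6) (16,37/2)]
4. After y ≤ 15: [(16,15) (16,2) (18,2) (18,15)]
5. Canonical ring: [(16,2) (18,2) (18,15) (16,15)]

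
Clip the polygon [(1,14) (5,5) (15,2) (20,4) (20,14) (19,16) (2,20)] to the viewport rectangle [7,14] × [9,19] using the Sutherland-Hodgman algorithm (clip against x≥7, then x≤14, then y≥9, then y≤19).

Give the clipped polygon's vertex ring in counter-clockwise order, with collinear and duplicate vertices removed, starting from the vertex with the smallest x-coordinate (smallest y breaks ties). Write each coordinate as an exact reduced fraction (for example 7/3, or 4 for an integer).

Clipped polygon: [(7,9) (14,9) (14,292/17) (7,320/17)]

1. After x ≥ 7: [(7,22/5) (15,2) (20,4) (20,14) (19,16) (7,320/17)]
2. After x ≤ 14: [(7,22/5) (14,23/10) (14,292/17) (7,320/17)]
3. After y ≥ 9: [(7,9) (14,9) (14,292/17) (7,320/17)]
4. After y ≤ 19: [(7,9) (14,9) (14,292/17) (7,320/17)]
5. Canonical ring: [(7,9) (14,9) (14,292/17) (7,320/17)]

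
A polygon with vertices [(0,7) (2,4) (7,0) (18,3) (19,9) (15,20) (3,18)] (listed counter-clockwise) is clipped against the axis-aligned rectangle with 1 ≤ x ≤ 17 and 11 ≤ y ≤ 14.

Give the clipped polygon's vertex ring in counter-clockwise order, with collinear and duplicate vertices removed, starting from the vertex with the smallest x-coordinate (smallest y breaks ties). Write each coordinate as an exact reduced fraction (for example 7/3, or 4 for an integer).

1. After x ≥ 1: [(1,32/3) (1,11/2) (2,4) (7,0) (18,3) (19,9) (15,20) (3,18)]
2. After x ≤ 17: [(1,32/3) (1,11/2) (2,4) (7,0) (17,30/11) (17,29/2) (15,20) (3,18)]
3. After y ≥ 11: [(12/11,11) (17,11) (17,29/2) (15,20) (3,18)]
4. After y ≤ 14: [(21/11,14) (12/11,11) (17,11) (17,14)]
5. Canonical ring: [(12/11,11) (17,11) (17,14) (21/11,14)]

Clipped polygon: [(12/11,11) (17,11) (17,14) (21/11,14)]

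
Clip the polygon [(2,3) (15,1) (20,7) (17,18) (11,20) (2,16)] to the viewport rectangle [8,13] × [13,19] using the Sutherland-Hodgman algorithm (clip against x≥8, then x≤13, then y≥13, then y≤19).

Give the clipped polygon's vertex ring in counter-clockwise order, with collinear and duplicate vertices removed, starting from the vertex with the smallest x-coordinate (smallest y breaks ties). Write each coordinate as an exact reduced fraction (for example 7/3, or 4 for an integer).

Clipped polygon: [(8,13) (13,13) (13,19) (35/4,19) (8,56/3)]

1. After x ≥ 8: [(8,27/13) (15,1) (20,7) (17,18) (11,20) (8,56/3)]
2. After x ≤ 13: [(8,27/13) (13,17/13) (13,58/3) (11,20) (8,56/3)]
3. After y ≥ 13: [(8,13) (13,13) (13,58/3) (11,20) (8,56/3)]
4. After y ≤ 19: [(8,13) (13,13) (13,19) (35/4,19) (8,56/3)]
5. Canonical ring: [(8,13) (13,13) (13,19) (35/4,19) (8,56/3)]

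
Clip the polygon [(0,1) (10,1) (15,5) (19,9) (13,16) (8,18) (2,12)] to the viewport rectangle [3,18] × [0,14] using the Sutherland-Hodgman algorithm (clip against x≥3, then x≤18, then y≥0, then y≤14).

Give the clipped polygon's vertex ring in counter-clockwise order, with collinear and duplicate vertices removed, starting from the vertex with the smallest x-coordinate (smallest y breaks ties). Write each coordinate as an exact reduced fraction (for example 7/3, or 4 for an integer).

1. After x ≥ 3: [(3,1) (10,1) (15,5) (19,9) (13,16) (8,18) (3,13)]
2. After x ≤ 18: [(3,1) (10,1) (15,5) (18,8) (18,61/6) (13,16) (8,18) (3,13)]
3. After y ≥ 0: [(3,1) (10,1) (15,5) (18,8) (18,61/6) (13,16) (8,18) (3,13)]
4. After y ≤ 14: [(3,1) (10,1) (15,5) (18,8) (18,61/6) (103/7,14) (4,14) (3,13)]
5. Canonical ring: [(3,1) (10,1) (15,5) (18,8) (18,61/6) (103/7,14) (4,14) (3,13)]

Clipped polygon: [(3,1) (10,1) (15,5) (18,8) (18,61/6) (103/7,14) (4,14) (3,13)]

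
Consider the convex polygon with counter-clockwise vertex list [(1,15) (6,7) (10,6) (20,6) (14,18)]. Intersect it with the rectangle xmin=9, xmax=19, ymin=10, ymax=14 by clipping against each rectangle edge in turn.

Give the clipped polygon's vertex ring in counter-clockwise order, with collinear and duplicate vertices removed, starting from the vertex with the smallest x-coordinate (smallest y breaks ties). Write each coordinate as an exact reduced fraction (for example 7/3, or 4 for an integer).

Clipped polygon: [(9,10) (18,10) (16,14) (9,14)]

1. After x ≥ 9: [(9,219/13) (9,25/4) (10,6) (20,6) (14,18)]
2. After x ≤ 19: [(9,219/13) (9,25/4) (10,6) (19,6) (19,8) (14,18)]
3. After y ≥ 10: [(9,219/13) (9,10) (18,10) (14,18)]
4. After y ≤ 14: [(9,14) (9,10) (18,10) (16,14)]
5. Canonical ring: [(9,10) (18,10) (16,14) (9,14)]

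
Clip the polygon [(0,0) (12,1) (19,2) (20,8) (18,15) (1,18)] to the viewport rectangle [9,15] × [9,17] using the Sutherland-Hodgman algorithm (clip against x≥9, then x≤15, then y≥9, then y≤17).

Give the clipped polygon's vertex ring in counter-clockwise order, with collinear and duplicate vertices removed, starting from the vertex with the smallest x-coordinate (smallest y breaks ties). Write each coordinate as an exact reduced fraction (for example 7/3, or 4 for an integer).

Clipped polygon: [(9,9) (15,9) (15,264/17) (9,282/17)]

1. After x ≥ 9: [(9,3/4) (12,1) (19,2) (20,8) (18,15) (9,282/17)]
2. After x ≤ 15: [(9,3/4) (12,1) (15,10/7) (15,264/17) (9,282/17)]
3. After y ≥ 9: [(9,9) (15,9) (15,264/17) (9,282/17)]
4. After y ≤ 17: [(9,9) (15,9) (15,264/17) (9,282/17)]
5. Canonical ring: [(9,9) (15,9) (15,264/17) (9,282/17)]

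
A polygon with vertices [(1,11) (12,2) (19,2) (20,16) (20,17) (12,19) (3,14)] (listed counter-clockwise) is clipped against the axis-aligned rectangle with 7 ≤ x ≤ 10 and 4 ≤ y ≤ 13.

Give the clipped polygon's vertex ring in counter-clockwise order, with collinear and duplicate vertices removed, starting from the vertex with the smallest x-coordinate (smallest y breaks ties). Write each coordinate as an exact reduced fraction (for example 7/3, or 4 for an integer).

Clipped polygon: [(7,67/11) (86/9,4) (10,4) (10,13) (7,13)]

1. After x ≥ 7: [(7,67/11) (12,2) (19,2) (20,16) (20,17) (12,19) (7,146/9)]
2. After x ≤ 10: [(7,67/11) (10,40/11) (10,161/9) (7,146/9)]
3. After y ≥ 4: [(7,67/11) (86/9,4) (10,4) (10,161/9) (7,146/9)]
4. After y ≤ 13: [(7,13) (7,67/11) (86/9,4) (10,4) (10,13)]
5. Canonical ring: [(7,67/11) (86/9,4) (10,4) (10,13) (7,13)]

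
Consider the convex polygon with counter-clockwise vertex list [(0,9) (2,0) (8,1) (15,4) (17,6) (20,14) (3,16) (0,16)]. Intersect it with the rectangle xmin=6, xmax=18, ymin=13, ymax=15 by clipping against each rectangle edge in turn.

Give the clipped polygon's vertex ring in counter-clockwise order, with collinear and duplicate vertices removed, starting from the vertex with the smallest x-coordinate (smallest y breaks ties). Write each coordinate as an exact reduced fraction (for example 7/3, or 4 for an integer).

Clipped polygon: [(6,13) (18,13) (18,242/17) (23/2,15) (6,15)]

1. After x ≥ 6: [(6,2/3) (8,1) (15,4) (17,6) (20,14) (6,266/17)]
2. After x ≤ 18: [(6,2/3) (8,1) (15,4) (17,6) (18,26/3) (18,242/17) (6,266/17)]
3. After y ≥ 13: [(6,13) (18,13) (18,242/17) (6,266/17)]
4. After y ≤ 15: [(6,15) (6,13) (18,13) (18,242/17) (23/2,15)]
5. Canonical ring: [(6,13) (18,13) (18,242/17) (23/2,15) (6,15)]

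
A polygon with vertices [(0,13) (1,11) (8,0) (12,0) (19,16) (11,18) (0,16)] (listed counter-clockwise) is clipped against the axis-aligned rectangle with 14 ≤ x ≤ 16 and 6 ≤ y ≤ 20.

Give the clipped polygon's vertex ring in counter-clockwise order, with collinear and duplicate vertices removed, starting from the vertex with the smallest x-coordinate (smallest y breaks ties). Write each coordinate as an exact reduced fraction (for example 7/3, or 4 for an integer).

1. After x ≥ 14: [(14,32/7) (19,16) (14,69/4)]
2. After x ≤ 16: [(14,32/7) (16,64/7) (16,67/4) (14,69/4)]
3. After y ≥ 6: [(14,6) (117/8,6) (16,64/7) (16,67/4) (14,69/4)]
4. After y ≤ 20: [(14,6) (117/8,6) (16,64/7) (16,67/4) (14,69/4)]
5. Canonical ring: [(14,6) (117/8,6) (16,64/7) (16,67/4) (14,69/4)]

Clipped polygon: [(14,6) (117/8,6) (16,64/7) (16,67/4) (14,69/4)]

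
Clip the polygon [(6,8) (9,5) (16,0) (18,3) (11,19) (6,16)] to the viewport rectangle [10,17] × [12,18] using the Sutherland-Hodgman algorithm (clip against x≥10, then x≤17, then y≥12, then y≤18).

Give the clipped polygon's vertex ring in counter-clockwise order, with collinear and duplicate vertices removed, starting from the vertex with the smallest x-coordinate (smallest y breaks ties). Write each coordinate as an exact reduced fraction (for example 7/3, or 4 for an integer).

1. After x ≥ 10: [(10,30/7) (16,0) (18,3) (11,19) (10,92/5)]
2. After x ≤ 17: [(10,30/7) (16,0) (17,3/2) (17,37/7) (11,19) (10,92/5)]
3. After y ≥ 12: [(10,12) (225/16,12) (11,19) (10,92/5)]
4. After y ≤ 18: [(10,18) (10,12) (225/16,12) (183/16,18)]
5. Canonical ring: [(10,12) (225/16,12) (183/16,18) (10,18)]

Clipped polygon: [(10,12) (225/16,12) (183/16,18) (10,18)]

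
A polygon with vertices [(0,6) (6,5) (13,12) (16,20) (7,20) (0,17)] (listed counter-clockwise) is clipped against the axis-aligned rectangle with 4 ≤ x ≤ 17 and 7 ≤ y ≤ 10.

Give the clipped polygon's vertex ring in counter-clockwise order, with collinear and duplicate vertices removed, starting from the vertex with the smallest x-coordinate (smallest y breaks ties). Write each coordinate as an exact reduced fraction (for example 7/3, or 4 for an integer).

1. After x ≥ 4: [(4,16/3) (6,5) (13,12) (16,20) (7,20) (4,131/7)]
2. After x ≤ 17: [(4,16/3) (6,5) (13,12) (16,20) (7,20) (4,131/7)]
3. After y ≥ 7: [(4,7) (8,7) (13,12) (16,20) (7,20) (4,131/7)]
4. After y ≤ 10: [(4,10) (4,7) (8,7) (11,10)]
5. Canonical ring: [(4,7) (8,7) (11,10) (4,10)]

Clipped polygon: [(4,7) (8,7) (11,10) (4,10)]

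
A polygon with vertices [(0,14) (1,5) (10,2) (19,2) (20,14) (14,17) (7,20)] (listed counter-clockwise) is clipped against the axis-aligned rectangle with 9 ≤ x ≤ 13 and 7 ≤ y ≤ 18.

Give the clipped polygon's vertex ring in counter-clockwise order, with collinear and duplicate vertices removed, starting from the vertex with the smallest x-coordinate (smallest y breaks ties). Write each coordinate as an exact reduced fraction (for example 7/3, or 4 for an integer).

1. After x ≥ 9: [(9,7/3) (10,2) (19,2) (20,14) (14,17) (9,134/7)]
2. After x ≤ 13: [(9,7/3) (10,2) (13,2) (13,122/7) (9,134/7)]
3. After y ≥ 7: [(9,7) (13,7) (13,122/7) (9,134/7)]
4. After y ≤ 18: [(9,18) (9,7) (13,7) (13,122/7) (35/3,18)]
5. Canonical ring: [(9,7) (13,7) (13,122/7) (35/3,18) (9,18)]

Clipped polygon: [(9,7) (13,7) (13,122/7) (35/3,18) (9,18)]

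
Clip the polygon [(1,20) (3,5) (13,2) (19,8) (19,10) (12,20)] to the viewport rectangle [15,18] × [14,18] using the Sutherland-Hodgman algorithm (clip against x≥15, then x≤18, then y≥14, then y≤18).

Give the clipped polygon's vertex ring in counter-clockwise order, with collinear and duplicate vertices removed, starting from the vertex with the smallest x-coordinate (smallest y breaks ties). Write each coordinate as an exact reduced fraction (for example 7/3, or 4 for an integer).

Clipped polygon: [(15,14) (81/5,14) (15,110/7)]

1. After x ≥ 15: [(15,4) (19,8) (19,10) (15,110/7)]
2. After x ≤ 18: [(15,4) (18,7) (18,80/7) (15,110/7)]
3. After y ≥ 14: [(15,14) (81/5,14) (15,110/7)]
4. After y ≤ 18: [(15,14) (81/5,14) (15,110/7)]
5. Canonical ring: [(15,14) (81/5,14) (15,110/7)]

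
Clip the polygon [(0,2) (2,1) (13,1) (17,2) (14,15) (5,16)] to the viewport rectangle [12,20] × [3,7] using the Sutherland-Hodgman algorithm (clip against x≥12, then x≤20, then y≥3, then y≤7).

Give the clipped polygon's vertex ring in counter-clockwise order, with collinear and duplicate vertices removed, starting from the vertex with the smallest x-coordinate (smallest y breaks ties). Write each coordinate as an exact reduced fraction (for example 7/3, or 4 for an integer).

1. After x ≥ 12: [(12,1) (13,1) (17,2) (14,15) (12,137/9)]
2. After x ≤ 20: [(12,1) (13,1) (17,2) (14,15) (12,137/9)]
3. After y ≥ 3: [(12,3) (218/13,3) (14,15) (12,137/9)]
4. After y ≤ 7: [(12,7) (12,3) (218/13,3) (206/13,7)]
5. Canonical ring: [(12,3) (218/13,3) (206/13,7) (12,7)]

Clipped polygon: [(12,3) (218/13,3) (206/13,7) (12,7)]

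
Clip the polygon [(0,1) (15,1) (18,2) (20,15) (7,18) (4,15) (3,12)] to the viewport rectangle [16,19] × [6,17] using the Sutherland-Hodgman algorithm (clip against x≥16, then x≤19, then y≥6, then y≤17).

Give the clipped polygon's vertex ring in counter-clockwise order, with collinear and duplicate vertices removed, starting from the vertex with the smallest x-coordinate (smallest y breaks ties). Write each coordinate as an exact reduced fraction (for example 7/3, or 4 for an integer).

1. After x ≥ 16: [(16,4/3) (18,2) (20,15) (16,207/13)]
2. After x ≤ 19: [(16,4/3) (18,2) (19,17/2) (19,198/13) (16,207/13)]
3. After y ≥ 6: [(16,6) (242/13,6) (19,17/2) (19,198/13) (16,207/13)]
4. After y ≤ 17: [(16,6) (242/13,6) (19,17/2) (19,198/13) (16,207/13)]
5. Canonical ring: [(16,6) (242/13,6) (19,17/2) (19,198/13) (16,207/13)]

Clipped polygon: [(16,6) (242/13,6) (19,17/2) (19,198/13) (16,207/13)]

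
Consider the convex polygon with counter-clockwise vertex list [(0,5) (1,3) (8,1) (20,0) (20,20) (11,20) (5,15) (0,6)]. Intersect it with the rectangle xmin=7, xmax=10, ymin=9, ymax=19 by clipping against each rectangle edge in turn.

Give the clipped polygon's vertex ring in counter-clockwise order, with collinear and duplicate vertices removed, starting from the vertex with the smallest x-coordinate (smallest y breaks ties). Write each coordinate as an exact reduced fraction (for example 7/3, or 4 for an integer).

Clipped polygon: [(7,9) (10,9) (10,19) (49/5,19) (7,50/3)]

1. After x ≥ 7: [(7,9/7) (8,1) (20,0) (20,20) (11,20) (7,50/3)]
2. After x ≤ 10: [(7,9/7) (8,1) (10,5/6) (10,115/6) (7,50/3)]
3. After y ≥ 9: [(7,9) (10,9) (10,115/6) (7,50/3)]
4. After y ≤ 19: [(7,9) (10,9) (10,19) (49/5,19) (7,50/3)]
5. Canonical ring: [(7,9) (10,9) (10,19) (49/5,19) (7,50/3)]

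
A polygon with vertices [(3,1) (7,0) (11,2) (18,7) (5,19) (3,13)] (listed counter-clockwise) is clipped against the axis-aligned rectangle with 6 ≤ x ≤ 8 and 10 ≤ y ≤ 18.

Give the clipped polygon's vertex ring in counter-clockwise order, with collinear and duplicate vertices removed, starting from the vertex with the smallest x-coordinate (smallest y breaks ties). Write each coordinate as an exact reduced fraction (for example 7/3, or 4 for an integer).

Clipped polygon: [(6,10) (8,10) (8,211/13) (73/12,18) (6,18)]

1. After x ≥ 6: [(6,1/4) (7,0) (11,2) (18,7) (6,235/13)]
2. After x ≤ 8: [(6,1/4) (7,0) (8,1/2) (8,211/13) (6,235/13)]
3. After y ≥ 10: [(6,10) (8,10) (8,211/13) (6,235/13)]
4. After y ≤ 18: [(6,18) (6,10) (8,10) (8,211/13) (73/12,18)]
5. Canonical ring: [(6,10) (8,10) (8,211/13) (73/12,18) (6,18)]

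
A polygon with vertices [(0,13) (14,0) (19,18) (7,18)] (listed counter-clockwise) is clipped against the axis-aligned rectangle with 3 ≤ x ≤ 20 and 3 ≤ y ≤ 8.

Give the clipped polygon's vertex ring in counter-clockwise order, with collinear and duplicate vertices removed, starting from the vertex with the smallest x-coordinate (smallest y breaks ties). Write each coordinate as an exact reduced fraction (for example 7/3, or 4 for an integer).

Clipped polygon: [(70/13,8) (140/13,3) (89/6,3) (146/9,8)]

1. After x ≥ 3: [(3,106/7) (3,143/14) (14,0) (19,18) (7,18)]
2. After x ≤ 20: [(3,106/7) (3,143/14) (14,0) (19,18) (7,18)]
3. After y ≥ 3: [(3,106/7) (3,143/14) (140/13,3) (89/6,3) (19,18) (7,18)]
4. After y ≤ 8: [(70/13,8) (140/13,3) (89/6,3) (146/9,8)]
5. Canonical ring: [(70/13,8) (140/13,3) (89/6,3) (146/9,8)]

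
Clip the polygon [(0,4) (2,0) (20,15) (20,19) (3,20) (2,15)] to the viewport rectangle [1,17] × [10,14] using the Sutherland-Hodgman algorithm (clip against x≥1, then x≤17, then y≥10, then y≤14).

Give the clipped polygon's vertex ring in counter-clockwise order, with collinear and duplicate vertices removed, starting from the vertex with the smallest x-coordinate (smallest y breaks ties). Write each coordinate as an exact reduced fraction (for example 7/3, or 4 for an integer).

Clipped polygon: [(12/11,10) (14,10) (17,25/2) (17,14) (20/11,14)]

1. After x ≥ 1: [(1,19/2) (1,2) (2,0) (20,15) (20,19) (3,20) (2,15)]
2. After x ≤ 17: [(1,19/2) (1,2) (2,0) (17,25/2) (17,326/17) (3,20) (2,15)]
3. After y ≥ 10: [(12/11,10) (14,10) (17,25/2) (17,326/17) (3,20) (2,15)]
4. After y ≤ 14: [(20/11,14) (12/11,10) (14,10) (17,25/2) (17,14)]
5. Canonical ring: [(12/11,10) (14,10) (17,25/2) (17,14) (20/11,14)]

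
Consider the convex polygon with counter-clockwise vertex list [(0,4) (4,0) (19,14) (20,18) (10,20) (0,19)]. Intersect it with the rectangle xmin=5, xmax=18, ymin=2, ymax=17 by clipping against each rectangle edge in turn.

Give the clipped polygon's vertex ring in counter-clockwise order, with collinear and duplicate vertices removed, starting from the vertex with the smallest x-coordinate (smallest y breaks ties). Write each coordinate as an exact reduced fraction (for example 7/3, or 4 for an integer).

Clipped polygon: [(5,2) (43/7,2) (18,196/15) (18,17) (5,17)]

1. After x ≥ 5: [(5,14/15) (19,14) (20,18) (10,20) (5,39/2)]
2. After x ≤ 18: [(5,14/15) (18,196/15) (18,92/5) (10,20) (5,39/2)]
3. After y ≥ 2: [(5,2) (43/7,2) (18,196/15) (18,92/5) (10,20) (5,39/2)]
4. After y ≤ 17: [(5,17) (5,2) (43/7,2) (18,196/15) (18,17)]
5. Canonical ring: [(5,2) (43/7,2) (18,196/15) (18,17) (5,17)]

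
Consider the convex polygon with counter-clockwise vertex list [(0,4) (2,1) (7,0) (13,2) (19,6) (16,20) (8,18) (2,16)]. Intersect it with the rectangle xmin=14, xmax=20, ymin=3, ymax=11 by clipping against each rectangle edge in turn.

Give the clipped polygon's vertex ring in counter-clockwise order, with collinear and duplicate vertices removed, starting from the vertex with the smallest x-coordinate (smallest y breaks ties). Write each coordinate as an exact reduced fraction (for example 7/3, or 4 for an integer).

Clipped polygon: [(14,3) (29/2,3) (19,6) (251/14,11) (14,11)]

1. After x ≥ 14: [(14,8/3) (19,6) (16,20) (14,39/2)]
2. After x ≤ 20: [(14,8/3) (19,6) (16,20) (14,39/2)]
3. After y ≥ 3: [(14,3) (29/2,3) (19,6) (16,20) (14,39/2)]
4. After y ≤ 11: [(14,11) (14,3) (29/2,3) (19,6) (251/14,11)]
5. Canonical ring: [(14,3) (29/2,3) (19,6) (251/14,11) (14,11)]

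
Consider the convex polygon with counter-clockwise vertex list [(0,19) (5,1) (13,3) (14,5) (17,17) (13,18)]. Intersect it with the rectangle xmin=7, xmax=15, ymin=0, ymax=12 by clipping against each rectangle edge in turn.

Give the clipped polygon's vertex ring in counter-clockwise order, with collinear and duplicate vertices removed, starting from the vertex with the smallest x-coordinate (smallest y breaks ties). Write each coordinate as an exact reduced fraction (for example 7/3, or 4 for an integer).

1. After x ≥ 7: [(7,240/13) (7,3/2) (13,3) (14,5) (17,17) (13,18)]
2. After x ≤ 15: [(7,240/13) (7,3/2) (13,3) (14,5) (15,9) (15,35/2) (13,18)]
3. After y ≥ 0: [(7,240/13) (7,3/2) (13,3) (14,5) (15,9) (15,35/2) (13,18)]
4. After y ≤ 12: [(7,12) (7,3/2) (13,3) (14,5) (15,9) (15,12)]
5. Canonical ring: [(7,3/2) (13,3) (14,5) (15,9) (15,12) (7,12)]

Clipped polygon: [(7,3/2) (13,3) (14,5) (15,9) (15,12) (7,12)]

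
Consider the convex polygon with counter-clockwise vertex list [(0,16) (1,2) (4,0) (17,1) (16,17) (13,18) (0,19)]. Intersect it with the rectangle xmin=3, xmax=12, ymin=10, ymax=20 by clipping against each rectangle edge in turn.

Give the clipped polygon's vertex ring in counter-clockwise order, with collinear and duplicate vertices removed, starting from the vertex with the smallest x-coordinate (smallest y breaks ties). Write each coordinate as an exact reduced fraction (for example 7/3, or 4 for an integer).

Clipped polygon: [(3,10) (12,10) (12,235/13) (3,244/13)]

1. After x ≥ 3: [(3,2/3) (4,0) (17,1) (16,17) (13,18) (3,244/13)]
2. After x ≤ 12: [(3,2/3) (4,0) (12,8/13) (12,235/13) (3,244/13)]
3. After y ≥ 10: [(3,10) (12,10) (12,235/13) (3,244/13)]
4. After y ≤ 20: [(3,10) (12,10) (12,235/13) (3,244/13)]
5. Canonical ring: [(3,10) (12,10) (12,235/13) (3,244/13)]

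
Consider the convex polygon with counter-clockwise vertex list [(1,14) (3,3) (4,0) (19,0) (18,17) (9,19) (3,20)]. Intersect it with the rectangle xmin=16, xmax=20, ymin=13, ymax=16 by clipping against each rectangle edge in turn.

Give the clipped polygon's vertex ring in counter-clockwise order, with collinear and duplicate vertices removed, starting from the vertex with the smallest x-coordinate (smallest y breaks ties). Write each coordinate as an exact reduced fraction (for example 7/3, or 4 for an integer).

1. After x ≥ 16: [(16,0) (19,0) (18,17) (16,157/9)]
2. After x ≤ 20: [(16,0) (19,0) (18,17) (16,157/9)]
3. After y ≥ 13: [(16,13) (310/17,13) (18,17) (16,157/9)]
4. After y ≤ 16: [(16,16) (16,13) (310/17,13) (307/17,16)]
5. Canonical ring: [(16,13) (310/17,13) (307/17,16) (16,16)]

Clipped polygon: [(16,13) (310/17,13) (307/17,16) (16,16)]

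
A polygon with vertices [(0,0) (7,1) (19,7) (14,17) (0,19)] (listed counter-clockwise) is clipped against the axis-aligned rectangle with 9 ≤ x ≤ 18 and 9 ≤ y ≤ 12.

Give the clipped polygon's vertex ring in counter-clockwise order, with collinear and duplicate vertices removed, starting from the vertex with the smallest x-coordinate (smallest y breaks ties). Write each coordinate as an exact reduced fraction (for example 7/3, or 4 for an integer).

1. After x ≥ 9: [(9,2) (19,7) (14,17) (9,124/7)]
2. After x ≤ 18: [(9,2) (18,13/2) (18,9) (14,17) (9,124/7)]
3. After y ≥ 9: [(9,9) (18,9) (18,9) (14,17) (9,124/7)]
4. After y ≤ 12: [(9,12) (9,9) (18,9) (18,9) (33/2,12)]
5. Canonical ring: [(9,9) (18,9) (33/2,12) (9,12)]

Clipped polygon: [(9,9) (18,9) (33/2,12) (9,12)]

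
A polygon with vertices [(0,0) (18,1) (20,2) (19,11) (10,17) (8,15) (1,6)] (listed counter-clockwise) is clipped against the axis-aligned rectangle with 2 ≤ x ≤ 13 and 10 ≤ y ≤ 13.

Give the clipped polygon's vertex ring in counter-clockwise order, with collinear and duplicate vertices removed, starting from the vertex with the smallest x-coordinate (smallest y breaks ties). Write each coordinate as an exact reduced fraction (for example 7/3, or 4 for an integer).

1. After x ≥ 2: [(2,1/9) (18,1) (20,2) (19,11) (10,17) (8,15) (2,51/7)]
2. After x ≤ 13: [(2,1/9) (13,13/18) (13,15) (10,17) (8,15) (2,51/7)]
3. After y ≥ 10: [(13,10) (13,15) (10,17) (8,15) (37/9,10)]
4. After y ≤ 13: [(13,10) (13,13) (58/9,13) (37/9,10)]
5. Canonical ring: [(37/9,10) (13,10) (13,13) (58/9,13)]

Clipped polygon: [(37/9,10) (13,10) (13,13) (58/9,13)]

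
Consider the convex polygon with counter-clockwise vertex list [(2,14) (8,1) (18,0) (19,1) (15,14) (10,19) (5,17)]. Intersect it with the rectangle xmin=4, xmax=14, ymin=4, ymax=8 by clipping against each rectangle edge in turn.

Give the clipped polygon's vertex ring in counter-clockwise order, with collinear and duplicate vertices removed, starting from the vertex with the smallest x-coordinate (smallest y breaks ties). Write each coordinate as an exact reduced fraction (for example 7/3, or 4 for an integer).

1. After x ≥ 4: [(4,16) (4,29/3) (8,1) (18,0) (19,1) (15,14) (10,19) (5,17)]
2. After x ≤ 14: [(4,16) (4,29/3) (8,1) (14,2/5) (14,15) (10,19) (5,17)]
3. After y ≥ 4: [(4,16) (4,29/3) (86/13,4) (14,4) (14,15) (10,19) (5,17)]
4. After y ≤ 8: [(62/13,8) (86/13,4) (14,4) (14,8)]
5. Canonical ring: [(62/13,8) (86/13,4) (14,4) (14,8)]

Clipped polygon: [(62/13,8) (86/13,4) (14,4) (14,8)]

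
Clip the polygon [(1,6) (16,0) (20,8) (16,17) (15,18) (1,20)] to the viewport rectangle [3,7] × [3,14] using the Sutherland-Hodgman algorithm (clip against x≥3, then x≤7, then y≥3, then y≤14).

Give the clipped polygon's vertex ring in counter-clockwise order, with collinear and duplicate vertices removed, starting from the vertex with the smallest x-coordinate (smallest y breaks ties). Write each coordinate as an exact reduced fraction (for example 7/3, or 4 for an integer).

1. After x ≥ 3: [(3,26/5) (16,0) (20,8) (16,17) (15,18) (3,138/7)]
2. After x ≤ 7: [(3,26/5) (7,18/5) (7,134/7) (3,138/7)]
3. After y ≥ 3: [(3,26/5) (7,18/5) (7,134/7) (3,138/7)]
4. After y ≤ 14: [(3,14) (3,26/5) (7,18/5) (7,14)]
5. Canonical ring: [(3,26/5) (7,18/5) (7,14) (3,14)]

Clipped polygon: [(3,26/5) (7,18/5) (7,14) (3,14)]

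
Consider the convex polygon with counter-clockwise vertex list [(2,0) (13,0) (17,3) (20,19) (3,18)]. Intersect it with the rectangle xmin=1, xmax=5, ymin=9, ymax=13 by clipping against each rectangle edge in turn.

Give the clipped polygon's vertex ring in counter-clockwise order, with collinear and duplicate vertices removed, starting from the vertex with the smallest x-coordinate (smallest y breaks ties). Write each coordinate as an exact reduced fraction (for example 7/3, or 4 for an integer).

Clipped polygon: [(5/2,9) (5,9) (5,13) (49/18,13)]

1. After x ≥ 1: [(2,0) (13,0) (17,3) (20,19) (3,18)]
2. After x ≤ 5: [(2,0) (5,0) (5,308/17) (3,18)]
3. After y ≥ 9: [(5/2,9) (5,9) (5,308/17) (3,18)]
4. After y ≤ 13: [(49/18,13) (5/2,9) (5,9) (5,13)]
5. Canonical ring: [(5/2,9) (5,9) (5,13) (49/18,13)]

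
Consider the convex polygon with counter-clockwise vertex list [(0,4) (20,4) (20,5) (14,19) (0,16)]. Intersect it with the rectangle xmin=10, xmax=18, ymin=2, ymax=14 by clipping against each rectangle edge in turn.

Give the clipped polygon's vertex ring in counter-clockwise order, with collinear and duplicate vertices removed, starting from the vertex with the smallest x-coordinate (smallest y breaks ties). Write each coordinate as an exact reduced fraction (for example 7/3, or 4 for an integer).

Clipped polygon: [(10,4) (18,4) (18,29/3) (113/7,14) (10,14)]

1. After x ≥ 10: [(10,4) (20,4) (20,5) (14,19) (10,127/7)]
2. After x ≤ 18: [(10,4) (18,4) (18,29/3) (14,19) (10,127/7)]
3. After y ≥ 2: [(10,4) (18,4) (18,29/3) (14,19) (10,127/7)]
4. After y ≤ 14: [(10,14) (10,4) (18,4) (18,29/3) (113/7,14)]
5. Canonical ring: [(10,4) (18,4) (18,29/3) (113/7,14) (10,14)]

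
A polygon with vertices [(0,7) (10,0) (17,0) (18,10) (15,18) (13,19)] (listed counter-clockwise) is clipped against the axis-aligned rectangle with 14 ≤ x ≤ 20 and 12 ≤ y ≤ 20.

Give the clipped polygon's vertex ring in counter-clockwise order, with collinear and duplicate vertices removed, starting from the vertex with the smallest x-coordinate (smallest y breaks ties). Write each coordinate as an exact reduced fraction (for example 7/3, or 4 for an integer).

Clipped polygon: [(14,12) (69/4,12) (15,18) (14,37/2)]

1. After x ≥ 14: [(14,0) (17,0) (18,10) (15,18) (14,37/2)]
2. After x ≤ 20: [(14,0) (17,0) (18,10) (15,18) (14,37/2)]
3. After y ≥ 12: [(14,12) (69/4,12) (15,18) (14,37/2)]
4. After y ≤ 20: [(14,12) (69/4,12) (15,18) (14,37/2)]
5. Canonical ring: [(14,12) (69/4,12) (15,18) (14,37/2)]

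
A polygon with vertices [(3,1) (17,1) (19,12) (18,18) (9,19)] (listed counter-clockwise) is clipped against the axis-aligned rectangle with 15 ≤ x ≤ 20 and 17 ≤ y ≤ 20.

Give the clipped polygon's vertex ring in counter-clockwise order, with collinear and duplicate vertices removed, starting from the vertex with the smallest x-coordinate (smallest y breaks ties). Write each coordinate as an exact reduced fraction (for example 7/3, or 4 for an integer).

1. After x ≥ 15: [(15,1) (17,1) (19,12) (18,18) (15,55/3)]
2. After x ≤ 20: [(15,1) (17,1) (19,12) (18,18) (15,55/3)]
3. After y ≥ 17: [(15,17) (109/6,17) (18,18) (15,55/3)]
4. After y ≤ 20: [(15,17) (109/6,17) (18,18) (15,55/3)]
5. Canonical ring: [(15,17) (109/6,17) (18,18) (15,55/3)]

Clipped polygon: [(15,17) (109/6,17) (18,18) (15,55/3)]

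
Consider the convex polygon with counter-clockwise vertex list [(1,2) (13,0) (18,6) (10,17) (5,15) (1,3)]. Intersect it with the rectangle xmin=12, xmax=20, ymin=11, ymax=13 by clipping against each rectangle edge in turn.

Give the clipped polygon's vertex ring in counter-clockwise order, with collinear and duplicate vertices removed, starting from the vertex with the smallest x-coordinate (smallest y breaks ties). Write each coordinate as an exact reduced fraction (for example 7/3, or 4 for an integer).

1. After x ≥ 12: [(12,1/6) (13,0) (18,6) (12,57/4)]
2. After x ≤ 20: [(12,1/6) (13,0) (18,6) (12,57/4)]
3. After y ≥ 11: [(12,11) (158/11,11) (12,57/4)]
4. After y ≤ 13: [(12,13) (12,11) (158/11,11) (142/11,13)]
5. Canonical ring: [(12,11) (158/11,11) (142/11,13) (12,13)]

Clipped polygon: [(12,11) (158/11,11) (142/11,13) (12,13)]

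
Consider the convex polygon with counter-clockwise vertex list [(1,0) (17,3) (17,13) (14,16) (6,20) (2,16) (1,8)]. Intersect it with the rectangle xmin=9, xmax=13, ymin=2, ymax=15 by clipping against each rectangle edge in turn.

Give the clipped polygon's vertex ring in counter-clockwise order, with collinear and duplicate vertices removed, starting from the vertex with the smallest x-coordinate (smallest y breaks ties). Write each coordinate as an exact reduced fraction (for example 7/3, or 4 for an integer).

1. After x ≥ 9: [(9,3/2) (17,3) (17,13) (14,16) (9,37/2)]
2. After x ≤ 13: [(9,3/2) (13,9/4) (13,33/2) (9,37/2)]
3. After y ≥ 2: [(9,2) (35/3,2) (13,9/4) (13,33/2) (9,37/2)]
4. After y ≤ 15: [(9,15) (9,2) (35/3,2) (13,9/4) (13,15)]
5. Canonical ring: [(9,2) (35/3,2) (13,9/4) (13,15) (9,15)]

Clipped polygon: [(9,2) (35/3,2) (13,9/4) (13,15) (9,15)]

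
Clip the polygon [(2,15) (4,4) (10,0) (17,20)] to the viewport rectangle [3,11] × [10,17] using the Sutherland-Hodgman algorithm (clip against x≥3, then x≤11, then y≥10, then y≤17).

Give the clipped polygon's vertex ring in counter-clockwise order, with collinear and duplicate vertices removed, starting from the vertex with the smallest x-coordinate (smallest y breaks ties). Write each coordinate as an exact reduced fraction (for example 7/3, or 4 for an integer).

Clipped polygon: [(3,10) (11,10) (11,17) (8,17) (3,46/3)]

1. After x ≥ 3: [(3,46/3) (3,19/2) (4,4) (10,0) (17,20)]
2. After x ≤ 11: [(11,18) (3,46/3) (3,19/2) (4,4) (10,0) (11,20/7)]
3. After y ≥ 10: [(11,10) (11,18) (3,46/3) (3,10)]
4. After y ≤ 17: [(11,10) (11,17) (8,17) (3,46/3) (3,10)]
5. Canonical ring: [(3,10) (11,10) (11,17) (8,17) (3,46/3)]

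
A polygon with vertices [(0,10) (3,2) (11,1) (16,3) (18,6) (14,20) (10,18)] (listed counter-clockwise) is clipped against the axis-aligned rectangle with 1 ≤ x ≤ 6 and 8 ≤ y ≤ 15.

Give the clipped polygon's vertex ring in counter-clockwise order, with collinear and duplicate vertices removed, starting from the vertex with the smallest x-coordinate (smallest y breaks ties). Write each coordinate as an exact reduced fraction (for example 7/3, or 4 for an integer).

Clipped polygon: [(1,8) (6,8) (6,74/5) (1,54/5)]

1. After x ≥ 1: [(1,54/5) (1,22/3) (3,2) (11,1) (16,3) (18,6) (14,20) (10,18)]
2. After x ≤ 6: [(6,74/5) (1,54/5) (1,22/3) (3,2) (6,13/8)]
3. After y ≥ 8: [(6,8) (6,74/5) (1,54/5) (1,8)]
4. After y ≤ 15: [(6,8) (6,74/5) (1,54/5) (1,8)]
5. Canonical ring: [(1,8) (6,8) (6,74/5) (1,54/5)]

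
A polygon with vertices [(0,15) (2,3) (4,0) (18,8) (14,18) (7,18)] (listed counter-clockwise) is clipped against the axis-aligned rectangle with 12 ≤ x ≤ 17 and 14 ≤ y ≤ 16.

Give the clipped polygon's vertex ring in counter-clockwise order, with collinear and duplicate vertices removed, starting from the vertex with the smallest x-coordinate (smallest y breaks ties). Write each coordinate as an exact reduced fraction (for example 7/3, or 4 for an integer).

1. After x ≥ 12: [(12,32/7) (18,8) (14,18) (12,18)]
2. After x ≤ 17: [(12,32/7) (17,52/7) (17,21/2) (14,18) (12,18)]
3. After y ≥ 14: [(12,14) (78/5,14) (14,18) (12,18)]
4. After y ≤ 16: [(12,16) (12,14) (78/5,14) (74/5,16)]
5. Canonical ring: [(12,14) (78/5,14) (74/5,16) (12,16)]

Clipped polygon: [(12,14) (78/5,14) (74/5,16) (12,16)]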